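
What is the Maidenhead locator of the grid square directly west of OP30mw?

Longitude subsquare m = 12; −1 → 11 = l.
The latitude characters are unchanged.

OP30lw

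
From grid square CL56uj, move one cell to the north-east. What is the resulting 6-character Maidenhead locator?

CL56vk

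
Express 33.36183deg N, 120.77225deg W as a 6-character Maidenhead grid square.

CM93oi

Offset from 180°W / 90°S: lon 59.2278°, lat 123.3618°.
Field: lon ⌊59.2278/20⌋ = 2 → C; lat ⌊123.3618/10⌋ = 12 → M.
Square: lon ⌊19.2278/2⌋ = 9; lat ⌊3.3618/1⌋ = 3.
Subsquare: lon ⌊1.2278/0.0833333⌋ = 14 → o; lat ⌊0.3618/0.0416667⌋ = 8 → i.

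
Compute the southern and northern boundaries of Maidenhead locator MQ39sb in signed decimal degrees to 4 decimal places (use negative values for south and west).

Field M=12, Q=16: +12·20° lon, +16·10° lat → SW at lon 60°, lat 70°.
Square 3, 9: +3·2° lon, +9·1° lat → SW at lon 66°, lat 79°.
Subsquare s=18, b=1: +18·0.0833333° lon, +1·0.0416667° lat → SW at lon 67.5°, lat 79.0417°.
Cell spans 0.0833333° lon × 0.0416667° lat.
south 79.0417, north 79.0833.

79.0417, 79.0833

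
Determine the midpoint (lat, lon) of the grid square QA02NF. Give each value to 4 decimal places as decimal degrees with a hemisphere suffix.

87.7708° S, 141.1250° E

Field Q=16, A=0: +16·20° lon, +0·10° lat → SW at lon 140°, lat -90°.
Square 0, 2: +0·2° lon, +2·1° lat → SW at lon 140°, lat -88°.
Subsquare n=13, f=5: +13·0.0833333° lon, +5·0.0416667° lat → SW at lon 141.083°, lat -87.7917°.
Cell spans 0.0833333° lon × 0.0416667° lat. Centre is SW corner plus half of each.
latitude 87.7708° S, longitude 141.1250° E.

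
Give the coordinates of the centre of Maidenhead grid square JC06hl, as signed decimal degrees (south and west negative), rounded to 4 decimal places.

Field J=9, C=2: +9·20° lon, +2·10° lat → SW at lon 0°, lat -70°.
Square 0, 6: +0·2° lon, +6·1° lat → SW at lon 0°, lat -64°.
Subsquare h=7, l=11: +7·0.0833333° lon, +11·0.0416667° lat → SW at lon 0.583333°, lat -63.5417°.
Cell spans 0.0833333° lon × 0.0416667° lat. Centre is SW corner plus half of each.
latitude -63.5208, longitude 0.6250.

-63.5208, 0.6250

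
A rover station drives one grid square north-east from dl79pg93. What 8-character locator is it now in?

Longitude extended square 9; +1 → 10, wraps to 0, carry into subsquare.
Longitude subsquare p = 15; +1 → 16 = q.
Latitude extended square 3; +1 → 4.

DL79qg04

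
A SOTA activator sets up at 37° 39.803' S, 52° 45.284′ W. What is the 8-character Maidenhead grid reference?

Add 180° to longitude and 90° to latitude: 127.24527, 52.33662.
Field (20°×10°, letters A–R): lon ⌊127.24527/20⌋ = 6 → G; lat ⌊52.33662/10⌋ = 5 → F.
Square (2°×1°, digits 0–9): lon ⌊7.24527/2⌋ = 3; lat ⌊2.33662/1⌋ = 2.
Subsquare (5′×2.5′, letters a–x): lon ⌊1.24527/0.0833333⌋ = 14 → o; lat ⌊0.33662/0.0416667⌋ = 8 → i.
Extended square (30″×15″, digits 0–9): lon ⌊0.07860/0.00833333⌋ = 9; lat ⌊0.00328/0.00416667⌋ = 0.

GF32oi90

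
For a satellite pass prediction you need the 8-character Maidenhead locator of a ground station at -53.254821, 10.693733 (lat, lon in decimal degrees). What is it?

JD56ir38

Shift to the Maidenhead origin (180°W, 90°S): lon 190.69373, lat 36.74518.
Field: 190.69373/20 → 9 → J, 36.74518/10 → 3 → D; chars JD.
Square: 10.69373/2 → 5, 6.74518/1 → 6; chars 56.
Subsquare: 0.69373/0.0833333 → 8 → i, 0.74518/0.0416667 → 17 → r; chars ir.
Extended square: 0.02707/0.00833333 → 3, 0.03685/0.00416667 → 8; chars 38.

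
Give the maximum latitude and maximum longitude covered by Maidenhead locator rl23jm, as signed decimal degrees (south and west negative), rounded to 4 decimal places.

Field R=17, L=11: +17·20° lon, +11·10° lat → SW at lon 160°, lat 20°.
Square 2, 3: +2·2° lon, +3·1° lat → SW at lon 164°, lat 23°.
Subsquare j=9, m=12: +9·0.0833333° lon, +12·0.0416667° lat → SW at lon 164.75°, lat 23.5°.
Cell spans 0.0833333° lon × 0.0416667° lat. NE corner is SW corner plus one full cell.
latitude 23.5417, longitude 164.8333.

23.5417, 164.8333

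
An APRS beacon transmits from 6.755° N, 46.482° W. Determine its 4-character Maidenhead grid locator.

GJ66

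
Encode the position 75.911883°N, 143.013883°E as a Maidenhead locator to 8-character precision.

Shift to the Maidenhead origin (180°W, 90°S): lon 323.01388, lat 165.91188.
Field: 323.01388/20 → 16 → Q, 165.91188/10 → 16 → Q; chars QQ.
Square: 3.01388/2 → 1, 5.91188/1 → 5; chars 15.
Subsquare: 1.01388/0.0833333 → 12 → m, 0.91188/0.0416667 → 21 → v; chars mv.
Extended square: 0.01388/0.00833333 → 1, 0.03688/0.00416667 → 8; chars 18.

QQ15mv18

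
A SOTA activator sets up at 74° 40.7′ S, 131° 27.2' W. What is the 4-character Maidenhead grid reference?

CB45

Add 180° to longitude and 90° to latitude: 48.55, 15.32.
Field: 48.55/20 → 2 → C, 15.32/10 → 1 → B; chars CB.
Square: 8.55/2 → 4, 5.32/1 → 5; chars 45.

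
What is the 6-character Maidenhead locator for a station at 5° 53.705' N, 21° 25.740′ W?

Offset from 180°W / 90°S: lon 158.5710°, lat 95.8951°.
Field (20°×10°, letters A–R): 158.5710/20 → 7 → H, 95.8951/10 → 9 → J; chars HJ.
Square (2°×1°, digits 0–9): 18.5710/2 → 9, 5.8951/1 → 5; chars 95.
Subsquare (5′×2.5′, letters a–x): 0.5710/0.0833333 → 6 → g, 0.8951/0.0416667 → 21 → v; chars gv.

HJ95gv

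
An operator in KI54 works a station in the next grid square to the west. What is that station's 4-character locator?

KI44

Longitude square 5; −1 → 4.
The latitude characters are unchanged.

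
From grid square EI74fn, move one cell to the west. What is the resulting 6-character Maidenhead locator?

Longitude subsquare f = 5; −1 → 4 = e.
The latitude characters are unchanged.

EI74en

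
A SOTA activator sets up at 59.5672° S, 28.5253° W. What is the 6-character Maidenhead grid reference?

HD50rk

Shift to the Maidenhead origin (180°W, 90°S): lon 151.4747, lat 30.4328.
Field: 151.4747/20 → 7 → H, 30.4328/10 → 3 → D; chars HD.
Square: 11.4747/2 → 5, 0.4328/1 → 0; chars 50.
Subsquare: 1.4747/0.0833333 → 17 → r, 0.4328/0.0416667 → 10 → k; chars rk.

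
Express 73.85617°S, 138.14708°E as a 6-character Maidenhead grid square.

PB96bd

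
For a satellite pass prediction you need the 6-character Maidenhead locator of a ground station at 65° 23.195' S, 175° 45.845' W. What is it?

Add 180° to longitude and 90° to latitude: 4.2359, 24.6134.
Field: lon ⌊4.2359/20⌋ = 0 → A; lat ⌊24.6134/10⌋ = 2 → C.
Square: lon ⌊4.2359/2⌋ = 2; lat ⌊4.6134/1⌋ = 4.
Subsquare: lon ⌊0.2359/0.0833333⌋ = 2 → c; lat ⌊0.6134/0.0416667⌋ = 14 → o.

AC24co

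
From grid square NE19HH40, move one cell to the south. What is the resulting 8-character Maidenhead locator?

NE19hg49

Latitude extended square 0; −1 → -1, wraps to 9, carry into subsquare.
Latitude subsquare h = 7; −1 → 6 = g.
The longitude characters are unchanged.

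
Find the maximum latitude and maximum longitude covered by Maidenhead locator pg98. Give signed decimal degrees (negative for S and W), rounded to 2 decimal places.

-21.00, 140.00

Field P=15, G=6: +15·20° lon, +6·10° lat → SW at lon 120°, lat -30°.
Square 9, 8: +9·2° lon, +8·1° lat → SW at lon 138°, lat -22°.
Cell spans 2° lon × 1° lat. NE corner is SW corner plus one full cell.
latitude -21.00, longitude 140.00.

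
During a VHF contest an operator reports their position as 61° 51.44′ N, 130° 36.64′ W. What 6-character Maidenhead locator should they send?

Shift to the Maidenhead origin (180°W, 90°S): lon 49.3893, lat 151.8573.
Field (20°×10°, letters A–R): lon ⌊49.3893/20⌋ = 2 → C; lat ⌊151.8573/10⌋ = 15 → P.
Square (2°×1°, digits 0–9): lon ⌊9.3893/2⌋ = 4; lat ⌊1.8573/1⌋ = 1.
Subsquare (5′×2.5′, letters a–x): lon ⌊1.3893/0.0833333⌋ = 16 → q; lat ⌊0.8573/0.0416667⌋ = 20 → u.

CP41qu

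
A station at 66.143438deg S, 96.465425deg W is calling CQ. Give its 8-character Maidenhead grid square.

EC13su45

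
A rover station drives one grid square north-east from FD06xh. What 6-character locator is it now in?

Longitude subsquare x = 23; +1 → 24, wraps to 0 = a, carry into square.
Longitude square 0; +1 → 1.
Latitude subsquare h = 7; +1 → 8 = i.

FD16ai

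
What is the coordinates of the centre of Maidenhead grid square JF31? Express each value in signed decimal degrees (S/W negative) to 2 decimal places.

Field J=9, F=5: +9·20° lon, +5·10° lat → SW at lon 0°, lat -40°.
Square 3, 1: +3·2° lon, +1·1° lat → SW at lon 6°, lat -39°.
Cell spans 2° lon × 1° lat. Centre is SW corner plus half of each.
latitude -38.50, longitude 7.00.

-38.50, 7.00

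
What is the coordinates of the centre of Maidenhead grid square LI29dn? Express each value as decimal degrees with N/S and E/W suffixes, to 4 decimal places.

Field L=11, I=8: +11·20° lon, +8·10° lat → SW at lon 40°, lat -10°.
Square 2, 9: +2·2° lon, +9·1° lat → SW at lon 44°, lat -1°.
Subsquare d=3, n=13: +3·0.0833333° lon, +13·0.0416667° lat → SW at lon 44.25°, lat -0.458333°.
Cell spans 0.0833333° lon × 0.0416667° lat. Centre is SW corner plus half of each.
latitude 0.4375° S, longitude 44.2917° E.

0.4375° S, 44.2917° E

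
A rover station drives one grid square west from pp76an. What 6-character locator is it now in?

PP66xn

Longitude subsquare a = 0; −1 → -1, wraps to 23 = x, carry into square.
Longitude square 7; −1 → 6.
The latitude characters are unchanged.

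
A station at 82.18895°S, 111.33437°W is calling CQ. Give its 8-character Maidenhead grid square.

Offset from 180°W / 90°S: lon 68.66563°, lat 7.81105°.
Field: 68.66563/20 → 3 → D, 7.81105/10 → 0 → A; chars DA.
Square: 8.66563/2 → 4, 7.81105/1 → 7; chars 47.
Subsquare: 0.66563/0.0833333 → 7 → h, 0.81105/0.0416667 → 19 → t; chars ht.
Extended square: 0.08230/0.00833333 → 9, 0.01938/0.00416667 → 4; chars 94.

DA47ht94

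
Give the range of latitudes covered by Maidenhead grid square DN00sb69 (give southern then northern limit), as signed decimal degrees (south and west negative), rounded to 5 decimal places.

40.07917, 40.08333

Field D=3, N=13: +3·20° lon, +13·10° lat → SW at lon -120°, lat 40°.
Square 0, 0: +0·2° lon, +0·1° lat → SW at lon -120°, lat 40°.
Subsquare s=18, b=1: +18·0.0833333° lon, +1·0.0416667° lat → SW at lon -118.5°, lat 40.0417°.
Extended square 6, 9: +6·0.00833333° lon, +9·0.00416667° lat → SW at lon -118.45°, lat 40.0792°.
Cell spans 0.00833333° lon × 0.00416667° lat.
south 40.07917, north 40.08333.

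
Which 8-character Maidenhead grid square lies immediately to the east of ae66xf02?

AE66xf12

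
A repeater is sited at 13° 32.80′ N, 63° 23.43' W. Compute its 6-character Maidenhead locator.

FK83hn

Shift to the Maidenhead origin (180°W, 90°S): lon 116.6095, lat 103.5467.
Field (20°×10°, letters A–R): 116.6095/20 → 5 → F, 103.5467/10 → 10 → K; chars FK.
Square (2°×1°, digits 0–9): 16.6095/2 → 8, 3.5467/1 → 3; chars 83.
Subsquare (5′×2.5′, letters a–x): 0.6095/0.0833333 → 7 → h, 0.5467/0.0416667 → 13 → n; chars hn.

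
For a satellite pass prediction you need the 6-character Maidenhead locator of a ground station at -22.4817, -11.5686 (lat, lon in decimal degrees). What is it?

Shift to the Maidenhead origin (180°W, 90°S): lon 168.4314, lat 67.5183.
Field: 168.4314/20 → 8 → I, 67.5183/10 → 6 → G; chars IG.
Square: 8.4314/2 → 4, 7.5183/1 → 7; chars 47.
Subsquare: 0.4314/0.0833333 → 5 → f, 0.5183/0.0416667 → 12 → m; chars fm.

IG47fm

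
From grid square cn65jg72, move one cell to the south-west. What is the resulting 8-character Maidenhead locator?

Longitude extended square 7; −1 → 6.
Latitude extended square 2; −1 → 1.

CN65jg61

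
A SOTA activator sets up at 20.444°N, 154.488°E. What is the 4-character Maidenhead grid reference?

Offset from 180°W / 90°S: lon 334.49°, lat 110.44°.
Field: 334.49/20 → 16 → Q, 110.44/10 → 11 → L; chars QL.
Square: 14.49/2 → 7, 0.44/1 → 0; chars 70.

QL70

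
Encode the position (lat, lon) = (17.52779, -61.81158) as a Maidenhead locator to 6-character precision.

Offset from 180°W / 90°S: lon 118.1884°, lat 107.5278°.
Field: 118.1884/20 → 5 → F, 107.5278/10 → 10 → K; chars FK.
Square: 18.1884/2 → 9, 7.5278/1 → 7; chars 97.
Subsquare: 0.1884/0.0833333 → 2 → c, 0.5278/0.0416667 → 12 → m; chars cm.

FK97cm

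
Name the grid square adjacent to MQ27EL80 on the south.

MQ27ek89

Latitude extended square 0; −1 → -1, wraps to 9, carry into subsquare.
Latitude subsquare l = 11; −1 → 10 = k.
The longitude characters are unchanged.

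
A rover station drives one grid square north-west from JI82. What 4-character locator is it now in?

Longitude square 8; −1 → 7.
Latitude square 2; +1 → 3.

JI73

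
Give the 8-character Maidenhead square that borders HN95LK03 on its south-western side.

Longitude extended square 0; −1 → -1, wraps to 9, carry into subsquare.
Longitude subsquare l = 11; −1 → 10 = k.
Latitude extended square 3; −1 → 2.

HN95kk92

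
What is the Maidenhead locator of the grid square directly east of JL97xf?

KL07af

Longitude subsquare x = 23; +1 → 24, wraps to 0 = a, carry into square.
Longitude square 9; +1 → 10, wraps to 0, carry into field.
Longitude field J = 9; +1 → 10 = K.
The latitude characters are unchanged.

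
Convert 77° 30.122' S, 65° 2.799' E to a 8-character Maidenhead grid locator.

MB22ml59

Offset from 180°W / 90°S: lon 245.04665°, lat 12.49797°.
Field (20°×10°, letters A–R): lon ⌊245.04665/20⌋ = 12 → M; lat ⌊12.49797/10⌋ = 1 → B.
Square (2°×1°, digits 0–9): lon ⌊5.04665/2⌋ = 2; lat ⌊2.49797/1⌋ = 2.
Subsquare (5′×2.5′, letters a–x): lon ⌊1.04665/0.0833333⌋ = 12 → m; lat ⌊0.49797/0.0416667⌋ = 11 → l.
Extended square (30″×15″, digits 0–9): lon ⌊0.04665/0.00833333⌋ = 5; lat ⌊0.03963/0.00416667⌋ = 9.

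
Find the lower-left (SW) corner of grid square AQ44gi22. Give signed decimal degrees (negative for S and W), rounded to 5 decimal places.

Field A=0, Q=16: +0·20° lon, +16·10° lat → SW at lon -180°, lat 70°.
Square 4, 4: +4·2° lon, +4·1° lat → SW at lon -172°, lat 74°.
Subsquare g=6, i=8: +6·0.0833333° lon, +8·0.0416667° lat → SW at lon -171.5°, lat 74.3333°.
Extended square 2, 2: +2·0.00833333° lon, +2·0.00416667° lat → SW at lon -171.483°, lat 74.3417°.
latitude 74.34167, longitude -171.48333.

74.34167, -171.48333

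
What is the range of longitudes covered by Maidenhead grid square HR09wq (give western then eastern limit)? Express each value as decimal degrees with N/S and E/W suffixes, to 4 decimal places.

Field H=7, R=17: +7·20° lon, +17·10° lat → SW at lon -40°, lat 80°.
Square 0, 9: +0·2° lon, +9·1° lat → SW at lon -40°, lat 89°.
Subsquare w=22, q=16: +22·0.0833333° lon, +16·0.0416667° lat → SW at lon -38.1667°, lat 89.6667°.
Cell spans 0.0833333° lon × 0.0416667° lat.
west 38.1667° W, east 38.0833° W.

38.1667° W, 38.0833° W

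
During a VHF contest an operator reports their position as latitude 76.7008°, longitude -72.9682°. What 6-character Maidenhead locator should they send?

Add 180° to longitude and 90° to latitude: 107.0318, 166.7008.
Field (20°×10°, letters A–R): 107.0318/20 → 5 → F, 166.7008/10 → 16 → Q; chars FQ.
Square (2°×1°, digits 0–9): 7.0318/2 → 3, 6.7008/1 → 6; chars 36.
Subsquare (5′×2.5′, letters a–x): 1.0318/0.0833333 → 12 → m, 0.7008/0.0416667 → 16 → q; chars mq.

FQ36mq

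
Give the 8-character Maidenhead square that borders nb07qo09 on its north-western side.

NB07pp90

Longitude extended square 0; −1 → -1, wraps to 9, carry into subsquare.
Longitude subsquare q = 16; −1 → 15 = p.
Latitude extended square 9; +1 → 10, wraps to 0, carry into subsquare.
Latitude subsquare o = 14; +1 → 15 = p.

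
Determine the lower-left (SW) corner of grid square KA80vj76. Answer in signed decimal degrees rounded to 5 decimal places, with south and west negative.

Field K=10, A=0: +10·20° lon, +0·10° lat → SW at lon 20°, lat -90°.
Square 8, 0: +8·2° lon, +0·1° lat → SW at lon 36°, lat -90°.
Subsquare v=21, j=9: +21·0.0833333° lon, +9·0.0416667° lat → SW at lon 37.75°, lat -89.625°.
Extended square 7, 6: +7·0.00833333° lon, +6·0.00416667° lat → SW at lon 37.8083°, lat -89.6°.
latitude -89.60000, longitude 37.80833.

-89.60000, 37.80833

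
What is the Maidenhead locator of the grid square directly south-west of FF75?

Longitude square 7; −1 → 6.
Latitude square 5; −1 → 4.

FF64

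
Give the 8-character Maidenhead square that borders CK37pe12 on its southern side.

CK37pe11

Latitude extended square 2; −1 → 1.
The longitude characters are unchanged.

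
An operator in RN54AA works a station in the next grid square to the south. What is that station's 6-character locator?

RN53ax

Latitude subsquare a = 0; −1 → -1, wraps to 23 = x, carry into square.
Latitude square 4; −1 → 3.
The longitude characters are unchanged.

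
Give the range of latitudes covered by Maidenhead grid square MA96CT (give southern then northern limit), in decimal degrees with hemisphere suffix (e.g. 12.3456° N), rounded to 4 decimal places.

83.2083° S, 83.1667° S

Field M=12, A=0: +12·20° lon, +0·10° lat → SW at lon 60°, lat -90°.
Square 9, 6: +9·2° lon, +6·1° lat → SW at lon 78°, lat -84°.
Subsquare c=2, t=19: +2·0.0833333° lon, +19·0.0416667° lat → SW at lon 78.1667°, lat -83.2083°.
Cell spans 0.0833333° lon × 0.0416667° lat.
south 83.2083° S, north 83.1667° S.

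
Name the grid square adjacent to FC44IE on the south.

Latitude subsquare e = 4; −1 → 3 = d.
The longitude characters are unchanged.

FC44id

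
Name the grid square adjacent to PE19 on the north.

Latitude square 9; +1 → 10, wraps to 0, carry into field.
Latitude field E = 4; +1 → 5 = F.
The longitude characters are unchanged.

PF10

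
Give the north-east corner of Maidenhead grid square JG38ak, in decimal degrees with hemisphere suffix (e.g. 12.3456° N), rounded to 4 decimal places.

Field J=9, G=6: +9·20° lon, +6·10° lat → SW at lon 0°, lat -30°.
Square 3, 8: +3·2° lon, +8·1° lat → SW at lon 6°, lat -22°.
Subsquare a=0, k=10: +0·0.0833333° lon, +10·0.0416667° lat → SW at lon 6°, lat -21.5833°.
Cell spans 0.0833333° lon × 0.0416667° lat. NE corner is SW corner plus one full cell.
latitude 21.5417° S, longitude 6.0833° E.

21.5417° S, 6.0833° E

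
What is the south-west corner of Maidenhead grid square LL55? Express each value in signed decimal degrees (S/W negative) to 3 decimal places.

Field L=11, L=11: +11·20° lon, +11·10° lat → SW at lon 40°, lat 20°.
Square 5, 5: +5·2° lon, +5·1° lat → SW at lon 50°, lat 25°.
latitude 25.000, longitude 50.000.

25.000, 50.000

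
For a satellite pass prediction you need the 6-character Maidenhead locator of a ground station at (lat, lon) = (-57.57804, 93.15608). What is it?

Offset from 180°W / 90°S: lon 273.1561°, lat 32.4220°.
Field (20°×10°, letters A–R): lon ⌊273.1561/20⌋ = 13 → N; lat ⌊32.4220/10⌋ = 3 → D.
Square (2°×1°, digits 0–9): lon ⌊13.1561/2⌋ = 6; lat ⌊2.4220/1⌋ = 2.
Subsquare (5′×2.5′, letters a–x): lon ⌊1.1561/0.0833333⌋ = 13 → n; lat ⌊0.4220/0.0416667⌋ = 10 → k.

ND62nk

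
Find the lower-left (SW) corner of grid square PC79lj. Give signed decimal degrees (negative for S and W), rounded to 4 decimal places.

-60.6250, 134.9167

Field P=15, C=2: +15·20° lon, +2·10° lat → SW at lon 120°, lat -70°.
Square 7, 9: +7·2° lon, +9·1° lat → SW at lon 134°, lat -61°.
Subsquare l=11, j=9: +11·0.0833333° lon, +9·0.0416667° lat → SW at lon 134.917°, lat -60.625°.
latitude -60.6250, longitude 134.9167.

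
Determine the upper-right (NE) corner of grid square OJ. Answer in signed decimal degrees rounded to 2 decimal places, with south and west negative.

10.00, 120.00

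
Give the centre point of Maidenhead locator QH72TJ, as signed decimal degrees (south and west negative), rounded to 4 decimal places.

Field Q=16, H=7: +16·20° lon, +7·10° lat → SW at lon 140°, lat -20°.
Square 7, 2: +7·2° lon, +2·1° lat → SW at lon 154°, lat -18°.
Subsquare t=19, j=9: +19·0.0833333° lon, +9·0.0416667° lat → SW at lon 155.583°, lat -17.625°.
Cell spans 0.0833333° lon × 0.0416667° lat. Centre is SW corner plus half of each.
latitude -17.6042, longitude 155.6250.

-17.6042, 155.6250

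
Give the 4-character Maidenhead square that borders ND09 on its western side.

Longitude square 0; −1 → -1, wraps to 9, carry into field.
Longitude field N = 13; −1 → 12 = M.
The latitude characters are unchanged.

MD99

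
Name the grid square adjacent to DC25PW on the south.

Latitude subsquare w = 22; −1 → 21 = v.
The longitude characters are unchanged.

DC25pv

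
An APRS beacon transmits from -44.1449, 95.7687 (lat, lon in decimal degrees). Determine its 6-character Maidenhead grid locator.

Add 180° to longitude and 90° to latitude: 275.7687, 45.8551.
Field (20°×10°, letters A–R): 275.7687/20 → 13 → N, 45.8551/10 → 4 → E; chars NE.
Square (2°×1°, digits 0–9): 15.7687/2 → 7, 5.8551/1 → 5; chars 75.
Subsquare (5′×2.5′, letters a–x): 1.7687/0.0833333 → 21 → v, 0.8551/0.0416667 → 20 → u; chars vu.

NE75vu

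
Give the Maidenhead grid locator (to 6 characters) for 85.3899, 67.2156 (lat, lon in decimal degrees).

MR35oj

Add 180° to longitude and 90° to latitude: 247.2156, 175.3899.
Field: lon ⌊247.2156/20⌋ = 12 → M; lat ⌊175.3899/10⌋ = 17 → R.
Square: lon ⌊7.2156/2⌋ = 3; lat ⌊5.3899/1⌋ = 5.
Subsquare: lon ⌊1.2156/0.0833333⌋ = 14 → o; lat ⌊0.3899/0.0416667⌋ = 9 → j.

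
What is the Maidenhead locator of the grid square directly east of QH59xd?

Longitude subsquare x = 23; +1 → 24, wraps to 0 = a, carry into square.
Longitude square 5; +1 → 6.
The latitude characters are unchanged.

QH69ad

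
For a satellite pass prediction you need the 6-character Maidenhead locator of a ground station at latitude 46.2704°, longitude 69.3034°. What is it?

MN46pg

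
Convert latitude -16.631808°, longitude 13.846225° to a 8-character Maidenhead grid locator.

Shift to the Maidenhead origin (180°W, 90°S): lon 193.84623, lat 73.36819.
Field (20°×10°, letters A–R): lon ⌊193.84623/20⌋ = 9 → J; lat ⌊73.36819/10⌋ = 7 → H.
Square (2°×1°, digits 0–9): lon ⌊13.84623/2⌋ = 6; lat ⌊3.36819/1⌋ = 3.
Subsquare (5′×2.5′, letters a–x): lon ⌊1.84623/0.0833333⌋ = 22 → w; lat ⌊0.36819/0.0416667⌋ = 8 → i.
Extended square (30″×15″, digits 0–9): lon ⌊0.01289/0.00833333⌋ = 1; lat ⌊0.03486/0.00416667⌋ = 8.

JH63wi18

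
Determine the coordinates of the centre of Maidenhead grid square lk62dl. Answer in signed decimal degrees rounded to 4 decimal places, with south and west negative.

12.4792, 52.2917

Field L=11, K=10: +11·20° lon, +10·10° lat → SW at lon 40°, lat 10°.
Square 6, 2: +6·2° lon, +2·1° lat → SW at lon 52°, lat 12°.
Subsquare d=3, l=11: +3·0.0833333° lon, +11·0.0416667° lat → SW at lon 52.25°, lat 12.4583°.
Cell spans 0.0833333° lon × 0.0416667° lat. Centre is SW corner plus half of each.
latitude 12.4792, longitude 52.2917.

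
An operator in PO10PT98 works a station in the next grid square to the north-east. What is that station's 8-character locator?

Longitude extended square 9; +1 → 10, wraps to 0, carry into subsquare.
Longitude subsquare p = 15; +1 → 16 = q.
Latitude extended square 8; +1 → 9.

PO10qt09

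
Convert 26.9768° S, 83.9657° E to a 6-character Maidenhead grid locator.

NG13xa

Shift to the Maidenhead origin (180°W, 90°S): lon 263.9657, lat 63.0232.
Field (20°×10°, letters A–R): lon ⌊263.9657/20⌋ = 13 → N; lat ⌊63.0232/10⌋ = 6 → G.
Square (2°×1°, digits 0–9): lon ⌊3.9657/2⌋ = 1; lat ⌊3.0232/1⌋ = 3.
Subsquare (5′×2.5′, letters a–x): lon ⌊1.9657/0.0833333⌋ = 23 → x; lat ⌊0.0232/0.0416667⌋ = 0 → a.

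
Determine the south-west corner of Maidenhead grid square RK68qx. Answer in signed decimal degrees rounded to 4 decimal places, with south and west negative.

Field R=17, K=10: +17·20° lon, +10·10° lat → SW at lon 160°, lat 10°.
Square 6, 8: +6·2° lon, +8·1° lat → SW at lon 172°, lat 18°.
Subsquare q=16, x=23: +16·0.0833333° lon, +23·0.0416667° lat → SW at lon 173.333°, lat 18.9583°.
latitude 18.9583, longitude 173.3333.

18.9583, 173.3333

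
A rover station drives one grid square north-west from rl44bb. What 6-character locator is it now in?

RL44ac

Longitude subsquare b = 1; −1 → 0 = a.
Latitude subsquare b = 1; +1 → 2 = c.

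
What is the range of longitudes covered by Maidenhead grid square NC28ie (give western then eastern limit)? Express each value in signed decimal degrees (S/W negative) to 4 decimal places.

84.6667, 84.7500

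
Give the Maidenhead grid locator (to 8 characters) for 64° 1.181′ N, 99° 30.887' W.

Shift to the Maidenhead origin (180°W, 90°S): lon 80.48522, lat 154.01968.
Field: lon ⌊80.48522/20⌋ = 4 → E; lat ⌊154.01968/10⌋ = 15 → P.
Square: lon ⌊0.48522/2⌋ = 0; lat ⌊4.01968/1⌋ = 4.
Subsquare: lon ⌊0.48522/0.0833333⌋ = 5 → f; lat ⌊0.01968/0.0416667⌋ = 0 → a.
Extended square: lon ⌊0.06855/0.00833333⌋ = 8; lat ⌊0.01968/0.00416667⌋ = 4.

EP04fa84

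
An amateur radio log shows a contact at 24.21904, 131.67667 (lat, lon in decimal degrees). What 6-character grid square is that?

Shift to the Maidenhead origin (180°W, 90°S): lon 311.6767, lat 114.2190.
Field: 311.6767/20 → 15 → P, 114.2190/10 → 11 → L; chars PL.
Square: 11.6767/2 → 5, 4.2190/1 → 4; chars 54.
Subsquare: 1.6767/0.0833333 → 20 → u, 0.2190/0.0416667 → 5 → f; chars uf.

PL54uf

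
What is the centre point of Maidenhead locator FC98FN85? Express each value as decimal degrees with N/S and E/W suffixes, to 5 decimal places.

Field F=5, C=2: +5·20° lon, +2·10° lat → SW at lon -80°, lat -70°.
Square 9, 8: +9·2° lon, +8·1° lat → SW at lon -62°, lat -62°.
Subsquare f=5, n=13: +5·0.0833333° lon, +13·0.0416667° lat → SW at lon -61.5833°, lat -61.4583°.
Extended square 8, 5: +8·0.00833333° lon, +5·0.00416667° lat → SW at lon -61.5167°, lat -61.4375°.
Cell spans 0.00833333° lon × 0.00416667° lat. Centre is SW corner plus half of each.
latitude 61.43542° S, longitude 61.51250° W.

61.43542° S, 61.51250° W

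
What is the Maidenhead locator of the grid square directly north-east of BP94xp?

CP04aq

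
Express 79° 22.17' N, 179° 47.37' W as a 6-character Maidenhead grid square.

Offset from 180°W / 90°S: lon 0.2105°, lat 169.3695°.
Field: 0.2105/20 → 0 → A, 169.3695/10 → 16 → Q; chars AQ.
Square: 0.2105/2 → 0, 9.3695/1 → 9; chars 09.
Subsquare: 0.2105/0.0833333 → 2 → c, 0.3695/0.0416667 → 8 → i; chars ci.

AQ09ci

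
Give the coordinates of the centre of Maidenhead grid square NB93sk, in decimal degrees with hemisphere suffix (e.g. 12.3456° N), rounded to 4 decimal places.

Field N=13, B=1: +13·20° lon, +1·10° lat → SW at lon 80°, lat -80°.
Square 9, 3: +9·2° lon, +3·1° lat → SW at lon 98°, lat -77°.
Subsquare s=18, k=10: +18·0.0833333° lon, +10·0.0416667° lat → SW at lon 99.5°, lat -76.5833°.
Cell spans 0.0833333° lon × 0.0416667° lat. Centre is SW corner plus half of each.
latitude 76.5625° S, longitude 99.5417° E.

76.5625° S, 99.5417° E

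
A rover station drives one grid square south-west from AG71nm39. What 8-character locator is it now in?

Longitude extended square 3; −1 → 2.
Latitude extended square 9; −1 → 8.

AG71nm28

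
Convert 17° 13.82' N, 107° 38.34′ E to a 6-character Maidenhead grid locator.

OK37tf

Offset from 180°W / 90°S: lon 287.6390°, lat 107.2303°.
Field: lon ⌊287.6390/20⌋ = 14 → O; lat ⌊107.2303/10⌋ = 10 → K.
Square: lon ⌊7.6390/2⌋ = 3; lat ⌊7.2303/1⌋ = 7.
Subsquare: lon ⌊1.6390/0.0833333⌋ = 19 → t; lat ⌊0.2303/0.0416667⌋ = 5 → f.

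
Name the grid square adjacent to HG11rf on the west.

HG11qf

Longitude subsquare r = 17; −1 → 16 = q.
The latitude characters are unchanged.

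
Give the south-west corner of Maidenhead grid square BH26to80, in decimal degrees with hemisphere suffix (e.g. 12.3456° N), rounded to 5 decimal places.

Field B=1, H=7: +1·20° lon, +7·10° lat → SW at lon -160°, lat -20°.
Square 2, 6: +2·2° lon, +6·1° lat → SW at lon -156°, lat -14°.
Subsquare t=19, o=14: +19·0.0833333° lon, +14·0.0416667° lat → SW at lon -154.417°, lat -13.4167°.
Extended square 8, 0: +8·0.00833333° lon, +0·0.00416667° lat → SW at lon -154.35°, lat -13.4167°.
latitude 13.41667° S, longitude 154.35000° W.

13.41667° S, 154.35000° W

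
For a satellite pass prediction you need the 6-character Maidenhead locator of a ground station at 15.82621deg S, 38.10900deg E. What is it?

KH94be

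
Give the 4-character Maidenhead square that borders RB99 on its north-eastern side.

AC00

Longitude square 9; +1 → 10, wraps to 0, carry into field.
Longitude field R = 17; +1 → 18, wraps to 0 = A, wrapping around the antimeridian.
Latitude square 9; +1 → 10, wraps to 0, carry into field.
Latitude field B = 1; +1 → 2 = C.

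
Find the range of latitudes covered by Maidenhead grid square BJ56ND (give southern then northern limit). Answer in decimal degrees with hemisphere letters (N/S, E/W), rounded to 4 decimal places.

6.1250° N, 6.1667° N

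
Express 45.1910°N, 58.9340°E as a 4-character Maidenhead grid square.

LN95

Offset from 180°W / 90°S: lon 238.93°, lat 135.19°.
Field (20°×10°, letters A–R): lon ⌊238.93/20⌋ = 11 → L; lat ⌊135.19/10⌋ = 13 → N.
Square (2°×1°, digits 0–9): lon ⌊18.93/2⌋ = 9; lat ⌊5.19/1⌋ = 5.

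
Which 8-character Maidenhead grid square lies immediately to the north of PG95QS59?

Latitude extended square 9; +1 → 10, wraps to 0, carry into subsquare.
Latitude subsquare s = 18; +1 → 19 = t.
The longitude characters are unchanged.

PG95qt50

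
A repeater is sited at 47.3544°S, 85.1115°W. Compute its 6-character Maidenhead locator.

EE72kp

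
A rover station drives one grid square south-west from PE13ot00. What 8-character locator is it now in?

Longitude extended square 0; −1 → -1, wraps to 9, carry into subsquare.
Longitude subsquare o = 14; −1 → 13 = n.
Latitude extended square 0; −1 → -1, wraps to 9, carry into subsquare.
Latitude subsquare t = 19; −1 → 18 = s.

PE13ns99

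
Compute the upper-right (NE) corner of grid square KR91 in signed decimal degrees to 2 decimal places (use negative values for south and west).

Field K=10, R=17: +10·20° lon, +17·10° lat → SW at lon 20°, lat 80°.
Square 9, 1: +9·2° lon, +1·1° lat → SW at lon 38°, lat 81°.
Cell spans 2° lon × 1° lat. NE corner is SW corner plus one full cell.
latitude 82.00, longitude 40.00.

82.00, 40.00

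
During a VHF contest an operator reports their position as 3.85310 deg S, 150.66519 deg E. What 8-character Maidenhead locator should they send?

QI56hd95

Offset from 180°W / 90°S: lon 330.66519°, lat 86.14690°.
Field: lon ⌊330.66519/20⌋ = 16 → Q; lat ⌊86.14690/10⌋ = 8 → I.
Square: lon ⌊10.66519/2⌋ = 5; lat ⌊6.14690/1⌋ = 6.
Subsquare: lon ⌊0.66519/0.0833333⌋ = 7 → h; lat ⌊0.14690/0.0416667⌋ = 3 → d.
Extended square: lon ⌊0.08186/0.00833333⌋ = 9; lat ⌊0.02190/0.00416667⌋ = 5.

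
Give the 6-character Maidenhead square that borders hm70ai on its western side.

Longitude subsquare a = 0; −1 → -1, wraps to 23 = x, carry into square.
Longitude square 7; −1 → 6.
The latitude characters are unchanged.

HM60xi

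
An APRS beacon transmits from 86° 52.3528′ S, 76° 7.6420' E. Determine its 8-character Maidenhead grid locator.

Offset from 180°W / 90°S: lon 256.12737°, lat 3.12745°.
Field: 256.12737/20 → 12 → M, 3.12745/10 → 0 → A; chars MA.
Square: 16.12737/2 → 8, 3.12745/1 → 3; chars 83.
Subsquare: 0.12737/0.0833333 → 1 → b, 0.12745/0.0416667 → 3 → d; chars bd.
Extended square: 0.04403/0.00833333 → 5, 0.00245/0.00416667 → 0; chars 50.

MA83bd50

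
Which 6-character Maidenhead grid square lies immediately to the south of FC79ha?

Latitude subsquare a = 0; −1 → -1, wraps to 23 = x, carry into square.
Latitude square 9; −1 → 8.
The longitude characters are unchanged.

FC78hx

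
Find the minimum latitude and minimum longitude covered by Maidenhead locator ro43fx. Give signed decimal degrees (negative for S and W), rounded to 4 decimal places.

Field R=17, O=14: +17·20° lon, +14·10° lat → SW at lon 160°, lat 50°.
Square 4, 3: +4·2° lon, +3·1° lat → SW at lon 168°, lat 53°.
Subsquare f=5, x=23: +5·0.0833333° lon, +23·0.0416667° lat → SW at lon 168.417°, lat 53.9583°.
latitude 53.9583, longitude 168.4167.

53.9583, 168.4167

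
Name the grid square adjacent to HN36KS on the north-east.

Longitude subsquare k = 10; +1 → 11 = l.
Latitude subsquare s = 18; +1 → 19 = t.

HN36lt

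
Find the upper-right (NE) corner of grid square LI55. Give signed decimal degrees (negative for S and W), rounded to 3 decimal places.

Field L=11, I=8: +11·20° lon, +8·10° lat → SW at lon 40°, lat -10°.
Square 5, 5: +5·2° lon, +5·1° lat → SW at lon 50°, lat -5°.
Cell spans 2° lon × 1° lat. NE corner is SW corner plus one full cell.
latitude -4.000, longitude 52.000.

-4.000, 52.000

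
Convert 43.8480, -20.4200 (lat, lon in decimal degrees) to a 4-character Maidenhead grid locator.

Offset from 180°W / 90°S: lon 159.58°, lat 133.85°.
Field (20°×10°, letters A–R): 159.58/20 → 7 → H, 133.85/10 → 13 → N; chars HN.
Square (2°×1°, digits 0–9): 19.58/2 → 9, 3.85/1 → 3; chars 93.

HN93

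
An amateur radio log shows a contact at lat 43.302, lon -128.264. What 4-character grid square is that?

CN53

Offset from 180°W / 90°S: lon 51.74°, lat 133.30°.
Field: 51.74/20 → 2 → C, 133.30/10 → 13 → N; chars CN.
Square: 11.74/2 → 5, 3.30/1 → 3; chars 53.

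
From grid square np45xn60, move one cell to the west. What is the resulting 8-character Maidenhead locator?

NP45xn50

Longitude extended square 6; −1 → 5.
The latitude characters are unchanged.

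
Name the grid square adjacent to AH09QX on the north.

AI00qa

Latitude subsquare x = 23; +1 → 24, wraps to 0 = a, carry into square.
Latitude square 9; +1 → 10, wraps to 0, carry into field.
Latitude field H = 7; +1 → 8 = I.
The longitude characters are unchanged.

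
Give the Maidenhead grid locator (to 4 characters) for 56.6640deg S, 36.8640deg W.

Shift to the Maidenhead origin (180°W, 90°S): lon 143.14, lat 33.34.
Field (20°×10°, letters A–R): 143.14/20 → 7 → H, 33.34/10 → 3 → D; chars HD.
Square (2°×1°, digits 0–9): 3.14/2 → 1, 3.34/1 → 3; chars 13.

HD13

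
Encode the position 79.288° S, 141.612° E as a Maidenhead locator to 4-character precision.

Shift to the Maidenhead origin (180°W, 90°S): lon 321.61, lat 10.71.
Field (20°×10°, letters A–R): lon ⌊321.61/20⌋ = 16 → Q; lat ⌊10.71/10⌋ = 1 → B.
Square (2°×1°, digits 0–9): lon ⌊1.61/2⌋ = 0; lat ⌊0.71/1⌋ = 0.

QB00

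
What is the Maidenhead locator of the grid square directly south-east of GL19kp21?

GL19kp30

Longitude extended square 2; +1 → 3.
Latitude extended square 1; −1 → 0.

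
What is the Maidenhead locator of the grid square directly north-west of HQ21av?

HQ11xw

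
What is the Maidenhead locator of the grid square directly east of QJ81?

Longitude square 8; +1 → 9.
The latitude characters are unchanged.

QJ91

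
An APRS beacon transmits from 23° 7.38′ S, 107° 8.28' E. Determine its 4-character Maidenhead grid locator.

OG36

Shift to the Maidenhead origin (180°W, 90°S): lon 287.14, lat 66.88.
Field: lon ⌊287.14/20⌋ = 14 → O; lat ⌊66.88/10⌋ = 6 → G.
Square: lon ⌊7.14/2⌋ = 3; lat ⌊6.88/1⌋ = 6.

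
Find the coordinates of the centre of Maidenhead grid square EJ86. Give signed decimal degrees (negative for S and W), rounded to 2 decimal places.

6.50, -83.00

Field E=4, J=9: +4·20° lon, +9·10° lat → SW at lon -100°, lat 0°.
Square 8, 6: +8·2° lon, +6·1° lat → SW at lon -84°, lat 6°.
Cell spans 2° lon × 1° lat. Centre is SW corner plus half of each.
latitude 6.50, longitude -83.00.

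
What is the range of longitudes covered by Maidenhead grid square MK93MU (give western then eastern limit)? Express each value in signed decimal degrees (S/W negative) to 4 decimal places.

Field M=12, K=10: +12·20° lon, +10·10° lat → SW at lon 60°, lat 10°.
Square 9, 3: +9·2° lon, +3·1° lat → SW at lon 78°, lat 13°.
Subsquare m=12, u=20: +12·0.0833333° lon, +20·0.0416667° lat → SW at lon 79°, lat 13.8333°.
Cell spans 0.0833333° lon × 0.0416667° lat.
west 79.0000, east 79.0833.

79.0000, 79.0833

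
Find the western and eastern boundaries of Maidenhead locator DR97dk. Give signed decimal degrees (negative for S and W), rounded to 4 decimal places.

-101.7500, -101.6667

Field D=3, R=17: +3·20° lon, +17·10° lat → SW at lon -120°, lat 80°.
Square 9, 7: +9·2° lon, +7·1° lat → SW at lon -102°, lat 87°.
Subsquare d=3, k=10: +3·0.0833333° lon, +10·0.0416667° lat → SW at lon -101.75°, lat 87.4167°.
Cell spans 0.0833333° lon × 0.0416667° lat.
west -101.7500, east -101.6667.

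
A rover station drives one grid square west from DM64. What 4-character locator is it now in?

DM54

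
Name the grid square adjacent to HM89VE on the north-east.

HM89wf

Longitude subsquare v = 21; +1 → 22 = w.
Latitude subsquare e = 4; +1 → 5 = f.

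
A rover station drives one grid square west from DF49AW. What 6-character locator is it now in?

Longitude subsquare a = 0; −1 → -1, wraps to 23 = x, carry into square.
Longitude square 4; −1 → 3.
The latitude characters are unchanged.

DF39xw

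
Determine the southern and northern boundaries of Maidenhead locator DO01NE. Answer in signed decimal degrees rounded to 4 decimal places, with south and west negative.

51.1667, 51.2083

Field D=3, O=14: +3·20° lon, +14·10° lat → SW at lon -120°, lat 50°.
Square 0, 1: +0·2° lon, +1·1° lat → SW at lon -120°, lat 51°.
Subsquare n=13, e=4: +13·0.0833333° lon, +4·0.0416667° lat → SW at lon -118.917°, lat 51.1667°.
Cell spans 0.0833333° lon × 0.0416667° lat.
south 51.1667, north 51.2083.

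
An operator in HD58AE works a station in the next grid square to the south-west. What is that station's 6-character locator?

HD48xd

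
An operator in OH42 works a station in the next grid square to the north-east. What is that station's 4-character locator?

Longitude square 4; +1 → 5.
Latitude square 2; +1 → 3.

OH53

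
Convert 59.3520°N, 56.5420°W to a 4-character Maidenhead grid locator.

GO19

Offset from 180°W / 90°S: lon 123.46°, lat 149.35°.
Field: lon ⌊123.46/20⌋ = 6 → G; lat ⌊149.35/10⌋ = 14 → O.
Square: lon ⌊3.46/2⌋ = 1; lat ⌊9.35/1⌋ = 9.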